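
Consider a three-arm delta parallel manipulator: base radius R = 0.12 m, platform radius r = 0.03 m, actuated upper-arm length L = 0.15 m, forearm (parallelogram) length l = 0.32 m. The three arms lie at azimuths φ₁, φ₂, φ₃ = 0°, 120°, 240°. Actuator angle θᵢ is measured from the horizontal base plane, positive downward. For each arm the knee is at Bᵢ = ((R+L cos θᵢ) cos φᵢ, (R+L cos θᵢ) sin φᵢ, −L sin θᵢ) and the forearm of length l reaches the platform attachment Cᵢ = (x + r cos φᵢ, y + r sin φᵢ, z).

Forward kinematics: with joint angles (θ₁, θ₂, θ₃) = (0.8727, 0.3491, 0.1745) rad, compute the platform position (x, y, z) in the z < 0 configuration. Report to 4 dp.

(-0.0851, -0.0184, -0.2832)

φ1=0.0°: virtual centre (0.1864, 0.0000, -0.1149), radius l
arm 2 at φ=120.0°: e+L cos θ2 = 0.2310;  O2 = (-0.1155, 0.2000, -0.0513)
φ3=240.0°: virtual centre (-0.1189, -0.2059, -0.0260), radius l
|O₂|²−|O₁|² = 0.0080;  |O₃|²−|O₁|² = 0.0092
plane₁₂: -0.6038x+0.4000y+0.1272z = 0.0080
Cramer: x(z) = -0.0142+0.2505z;  y(z) = -0.0014+0.0602z
into |P−O₁|² = l²: 1.0664z² + 0.1291z + -0.0490 = 0;  Δ = 0.2255;  z = -0.2832 or 0.1621 → z<0 root = -0.2832
x = -0.0851, y = -0.0184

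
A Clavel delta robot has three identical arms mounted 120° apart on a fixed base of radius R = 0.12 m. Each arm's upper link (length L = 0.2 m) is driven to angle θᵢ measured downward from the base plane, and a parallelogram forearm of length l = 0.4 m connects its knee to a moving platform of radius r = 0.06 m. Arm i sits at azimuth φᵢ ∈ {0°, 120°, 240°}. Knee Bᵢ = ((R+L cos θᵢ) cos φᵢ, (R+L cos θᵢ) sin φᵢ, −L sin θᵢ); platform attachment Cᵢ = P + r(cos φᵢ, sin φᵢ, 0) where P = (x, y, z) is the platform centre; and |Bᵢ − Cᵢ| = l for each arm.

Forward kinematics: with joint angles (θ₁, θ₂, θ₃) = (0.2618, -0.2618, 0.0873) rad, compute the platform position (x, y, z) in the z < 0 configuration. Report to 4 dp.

(-0.0554, 0.0466, -0.3020)

arm 1 at φ=0.0°: e+L cos θ1 = 0.2532;  S1 = (0.2532, 0.0000, -0.0518)
φ2=120.0°: virtual centre (-0.1266, 0.2193, 0.0518), radius l
arm 3 at φ=240.0°: e+L cos θ3 = 0.2592;  S3 = (-0.1296, -0.2245, -0.0174)
subtract pairs → two planes through P
plane₁₂: -0.7596x+0.4385y+0.2071z = 0.0000
Cramer: x(z) = -0.0005+0.1819z;  y(z) = -0.0008-0.1572z
into |P−S₁|² = l²: 1.0578z² + 0.0115z + -0.0930 = 0;  Δ = 0.3935;  z = -0.3020 or 0.2911 → z<0 root = -0.3020
x = -0.0554, y = 0.0466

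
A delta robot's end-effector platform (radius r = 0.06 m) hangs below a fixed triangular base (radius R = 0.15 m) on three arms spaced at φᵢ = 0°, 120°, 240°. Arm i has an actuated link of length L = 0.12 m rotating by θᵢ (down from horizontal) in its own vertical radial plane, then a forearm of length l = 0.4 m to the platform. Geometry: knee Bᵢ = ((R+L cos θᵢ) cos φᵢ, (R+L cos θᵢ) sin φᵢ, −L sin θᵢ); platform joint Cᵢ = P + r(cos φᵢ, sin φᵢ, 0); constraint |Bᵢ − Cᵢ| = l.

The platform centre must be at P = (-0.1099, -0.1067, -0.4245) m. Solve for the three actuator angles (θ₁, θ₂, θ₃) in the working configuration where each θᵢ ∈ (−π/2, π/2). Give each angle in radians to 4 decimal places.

θ₁ = 1.3084, θ₂ = 1.0468, θ₃ = 0.2615

arm 1 (φ=0.0°): x'=-0.1099, y'=-0.1067
  A cos θ + B sin θ = C:  0.1999·cos θ + -0.4245·sin θ = -0.3581
  √(A²+B²)=0.4692;  θ1 = -1.1307+2.4391 ≈ 1.3084
arm 2 (φ=120.0°): x'=-0.0375, y'=0.1485
  A cos θ + B sin θ = C:  0.1275·cos θ + -0.4245·sin θ = -0.3038
  θ2 = atan2(B,A) + arccos(C/0.4432) = 1.0468
φ3=240.0° → target in arm frame (0.1474, -0.0418)
  e−x'=-0.0574;  (l²−L²−(e−x')²−y'²−z²)/2L = -0.1652
  θ3 = atan2(B,A) + arccos(C/0.4284) = 0.2615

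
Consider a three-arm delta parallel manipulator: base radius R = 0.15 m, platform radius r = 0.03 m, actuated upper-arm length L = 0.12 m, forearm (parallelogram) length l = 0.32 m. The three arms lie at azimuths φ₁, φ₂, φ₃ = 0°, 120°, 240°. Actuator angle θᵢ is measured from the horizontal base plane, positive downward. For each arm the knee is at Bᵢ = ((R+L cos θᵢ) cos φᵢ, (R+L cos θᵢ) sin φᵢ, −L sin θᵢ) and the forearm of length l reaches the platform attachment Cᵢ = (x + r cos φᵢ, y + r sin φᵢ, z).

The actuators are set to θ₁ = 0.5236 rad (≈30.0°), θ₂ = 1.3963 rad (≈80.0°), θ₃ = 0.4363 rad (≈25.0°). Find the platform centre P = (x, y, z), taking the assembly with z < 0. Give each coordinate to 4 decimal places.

(0.0513, -0.1050, -0.3082)

arm 1 at φ=0.0°: e+L cos θ1 = 0.2239;  S1 = (0.2239, 0.0000, -0.0600)
S2 = (0.1408·cos120.0°, 0.1408·sin120.0°, -0.1182) = (-0.0704, 0.1220, -0.1182)
S3 = (0.2288·cos240.0°, 0.2288·sin240.0°, -0.0507) = (-0.1144, -0.1981, -0.0507)
subtract pairs → two planes through P
linear system: -0.5887x+0.2439y = -0.0199−-0.1164z; -0.6766x+-0.3962y = 0.0012−0.0186z
Cramer: x(z) = 0.0191-0.1044z;  y(z) = -0.0356+0.2251z
into |P−S₁|² = l²: 1.0616z² + 0.1467z + -0.0556 = 0;  Δ = 0.2576;  z = -0.3082 or 0.1699 → z<0 root = -0.3082
x = 0.0513, y = -0.1050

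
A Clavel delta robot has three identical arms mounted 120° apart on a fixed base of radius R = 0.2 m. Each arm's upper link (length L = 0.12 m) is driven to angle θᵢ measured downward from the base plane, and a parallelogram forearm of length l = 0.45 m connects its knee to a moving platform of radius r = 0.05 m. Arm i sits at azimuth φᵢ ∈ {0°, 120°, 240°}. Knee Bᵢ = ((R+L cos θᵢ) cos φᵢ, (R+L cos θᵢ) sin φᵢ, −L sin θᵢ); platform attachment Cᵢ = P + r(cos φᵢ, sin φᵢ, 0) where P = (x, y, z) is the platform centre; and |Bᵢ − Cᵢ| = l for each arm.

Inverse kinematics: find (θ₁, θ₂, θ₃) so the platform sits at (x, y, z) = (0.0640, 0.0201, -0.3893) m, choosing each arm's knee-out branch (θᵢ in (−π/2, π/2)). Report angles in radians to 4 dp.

arm 1 (φ=0.0°): x'=0.0640, y'=0.0201
  A cos θ + B sin θ = C:  0.0860·cos θ + -0.3893·sin θ = 0.1198
  γ=atan2(-0.3893,0.0860)=-1.3534;  ψ=arccos(0.3004)=1.2657;  θ1=γ+ψ≈-0.0877
φ2=120.0° → target in arm frame (-0.0146, -0.0655)
  e−x'=0.1646;  (l²−L²−(e−x')²−y'²−z²)/2L = 0.0215
  √(A²+B²)=0.4227;  θ2 = -1.1708+1.5198 ≈ 0.3490
φ3=240.0° → target in arm frame (-0.0494, 0.0454)
  A=0.1994, B=-0.3893, C=(l²−L²−A²−y'²−z²)/(2L)=-0.0220
  θ3 = atan2(B,A) + arccos(C/0.4374) = 0.5237

θ₁ = -0.0877, θ₂ = 0.3490, θ₃ = 0.5237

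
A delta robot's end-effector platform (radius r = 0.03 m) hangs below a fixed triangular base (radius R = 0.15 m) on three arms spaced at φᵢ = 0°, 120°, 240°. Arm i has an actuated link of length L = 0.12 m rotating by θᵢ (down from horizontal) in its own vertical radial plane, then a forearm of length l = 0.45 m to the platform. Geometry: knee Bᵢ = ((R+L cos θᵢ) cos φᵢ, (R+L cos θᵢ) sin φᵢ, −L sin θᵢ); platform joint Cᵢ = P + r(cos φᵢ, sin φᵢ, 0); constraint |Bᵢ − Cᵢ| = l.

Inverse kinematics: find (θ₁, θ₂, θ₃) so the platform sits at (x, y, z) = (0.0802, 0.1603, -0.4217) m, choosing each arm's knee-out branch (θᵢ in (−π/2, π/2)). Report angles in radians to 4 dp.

rotate P by −φ1: (0.0802, 0.1603, -0.4217)
  e−x'=0.0398;  (l²−L²−(e−x')²−y'²−z²)/2L = -0.0709
  √(A²+B²)=0.4236;  θ1 = -1.4767+1.7389 ≈ 0.2622
arm 2 (φ=120.0°): x'=0.0987, y'=-0.1496
  A cos θ + B sin θ = C:  0.0213·cos θ + -0.4217·sin θ = -0.0524
  √(A²+B²)=0.4222;  θ2 = -1.5204+1.6951 ≈ 0.1747
φ3=240.0° → target in arm frame (-0.1789, -0.0107)
  e−x'=0.2989;  (l²−L²−(e−x')²−y'²−z²)/2L = -0.3300
  θ3 = atan2(B,A) + arccos(C/0.5169) = 1.3091

θ₁ = 0.2622, θ₂ = 0.1747, θ₃ = 1.3091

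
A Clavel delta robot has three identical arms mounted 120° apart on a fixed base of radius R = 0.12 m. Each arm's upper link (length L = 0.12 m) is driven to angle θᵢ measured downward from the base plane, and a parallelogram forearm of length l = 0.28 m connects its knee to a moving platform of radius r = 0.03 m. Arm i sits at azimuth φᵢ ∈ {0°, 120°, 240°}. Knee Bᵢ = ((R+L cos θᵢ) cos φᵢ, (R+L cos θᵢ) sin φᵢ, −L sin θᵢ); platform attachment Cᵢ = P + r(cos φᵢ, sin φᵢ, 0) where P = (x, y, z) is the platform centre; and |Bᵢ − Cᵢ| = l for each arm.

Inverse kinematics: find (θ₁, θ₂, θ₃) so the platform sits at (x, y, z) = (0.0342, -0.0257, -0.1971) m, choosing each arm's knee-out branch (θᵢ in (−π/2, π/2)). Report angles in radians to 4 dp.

θ₁ = -0.1740, θ₂ = 0.4365, θ₃ = 0.0875

arm 1 (φ=0.0°): x'=0.0342, y'=-0.0257
  A=0.0558, B=-0.1971, C=(l²−L²−A²−y'²−z²)/(2L)=0.0891
  √(A²+B²)=0.2048;  θ1 = -1.2949+1.1210 ≈ -0.1740
φ2=120.0° → target in arm frame (-0.0394, -0.0168)
  A cos θ + B sin θ = C:  0.1294·cos θ + -0.1971·sin θ = 0.0339
  √(A²+B²)=0.2358;  θ2 = -0.9900+1.4265 ≈ 0.4365
arm 3 (φ=240.0°): x'=0.0052, y'=0.0425
  A=0.0848, B=-0.1971, C=(l²−L²−A²−y'²−z²)/(2L)=0.0673
  θ3 = atan2(B,A) + arccos(C/0.2146) = 0.0875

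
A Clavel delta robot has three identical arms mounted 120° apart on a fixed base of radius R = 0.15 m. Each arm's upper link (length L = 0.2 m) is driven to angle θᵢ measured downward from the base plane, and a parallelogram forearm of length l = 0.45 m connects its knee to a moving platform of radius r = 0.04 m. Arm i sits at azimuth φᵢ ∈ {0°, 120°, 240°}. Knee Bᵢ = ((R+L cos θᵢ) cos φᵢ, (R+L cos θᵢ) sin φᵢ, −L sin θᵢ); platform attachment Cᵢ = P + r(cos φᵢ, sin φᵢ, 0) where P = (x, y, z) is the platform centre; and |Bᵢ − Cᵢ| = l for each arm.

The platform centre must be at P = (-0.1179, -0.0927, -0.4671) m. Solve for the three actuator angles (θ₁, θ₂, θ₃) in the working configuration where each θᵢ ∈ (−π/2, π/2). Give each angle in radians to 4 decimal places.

φ1=0.0° → target in arm frame (-0.1179, -0.0927)
  A=0.2279, B=-0.4671, C=(l²−L²−A²−y'²−z²)/(2L)=-0.2905
  γ=atan2(-0.4671,0.2279)=-1.1169;  ψ=arccos(-0.5590)=2.1640;  θ1=γ+ψ≈1.0471
φ2=120.0° → target in arm frame (-0.0213, 0.1485)
  e−x'=0.1313;  (l²−L²−(e−x')²−y'²−z²)/2L = -0.2374
  θ2 = atan2(B,A) + arccos(C/0.4852) = 0.7854
φ3=240.0° → target in arm frame (0.1392, -0.0558)
  A=-0.0292, B=-0.4671, C=(l²−L²−A²−y'²−z²)/(2L)=-0.1491
  √(A²+B²)=0.4680;  θ3 = -1.6333+1.8951 ≈ 0.2618

θ₁ = 1.0471, θ₂ = 0.7854, θ₃ = 0.2618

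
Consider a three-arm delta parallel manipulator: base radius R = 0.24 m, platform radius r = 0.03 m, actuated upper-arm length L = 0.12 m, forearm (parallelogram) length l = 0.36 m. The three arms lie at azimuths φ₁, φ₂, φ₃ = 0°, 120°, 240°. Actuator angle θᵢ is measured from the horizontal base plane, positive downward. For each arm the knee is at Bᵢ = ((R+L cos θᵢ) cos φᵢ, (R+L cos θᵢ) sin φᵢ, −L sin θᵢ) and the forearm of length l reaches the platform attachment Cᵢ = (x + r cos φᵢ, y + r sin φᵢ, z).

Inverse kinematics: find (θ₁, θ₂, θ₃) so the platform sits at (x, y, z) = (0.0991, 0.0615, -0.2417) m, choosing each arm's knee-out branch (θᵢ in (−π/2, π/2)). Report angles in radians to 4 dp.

θ₁ = -0.2613, θ₂ = 0.6982, θ₃ = 1.3964

φ1=0.0° → target in arm frame (0.0991, 0.0615)
  A=0.1109, B=-0.2417, C=(l²−L²−A²−y'²−z²)/(2L)=0.1696
  θ1 = atan2(B,A) + arccos(C/0.2659) = -0.2613
rotate P by −φ2: (0.0037, -0.1166, -0.2417)
  A=0.2063, B=-0.2417, C=(l²−L²−A²−y'²−z²)/(2L)=0.0027
  θ2 = atan2(B,A) + arccos(C/0.3178) = 0.6982
rotate P by −φ3: (-0.1028, 0.0551, -0.2417)
  e−x'=0.3128;  (l²−L²−(e−x')²−y'²−z²)/2L = -0.1838
  θ3 = atan2(B,A) + arccos(C/0.3953) = 1.3964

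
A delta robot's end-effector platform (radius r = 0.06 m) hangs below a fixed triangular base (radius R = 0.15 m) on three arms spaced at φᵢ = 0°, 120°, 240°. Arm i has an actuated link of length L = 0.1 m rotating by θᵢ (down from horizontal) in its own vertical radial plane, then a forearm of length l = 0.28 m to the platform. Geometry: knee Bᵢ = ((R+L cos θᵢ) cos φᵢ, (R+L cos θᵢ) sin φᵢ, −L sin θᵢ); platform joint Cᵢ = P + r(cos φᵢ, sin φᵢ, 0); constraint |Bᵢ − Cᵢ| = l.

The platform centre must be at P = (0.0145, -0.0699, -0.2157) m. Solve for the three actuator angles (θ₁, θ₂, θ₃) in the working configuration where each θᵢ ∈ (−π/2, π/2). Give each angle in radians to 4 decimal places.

θ₁ = 0.0872, θ₂ = 0.6975, θ₃ = -0.2621

arm 1 (φ=0.0°): x'=0.0145, y'=-0.0699
  A cos θ + B sin θ = C:  0.0755·cos θ + -0.2157·sin θ = 0.0564
  γ=atan2(-0.2157,0.0755)=-1.2341;  ψ=arccos(0.2470)=1.3213;  θ1=γ+ψ≈0.0872
φ2=120.0° → target in arm frame (-0.0678, 0.0224)
  A cos θ + B sin θ = C:  0.1578·cos θ + -0.2157·sin θ = -0.0176
  θ2 = atan2(B,A) + arccos(C/0.2673) = 0.6975
rotate P by −φ3: (0.0533, 0.0475, -0.2157)
  e−x'=0.0367;  (l²−L²−(e−x')²−y'²−z²)/2L = 0.0913
  θ3 = atan2(B,A) + arccos(C/0.2188) = -0.2621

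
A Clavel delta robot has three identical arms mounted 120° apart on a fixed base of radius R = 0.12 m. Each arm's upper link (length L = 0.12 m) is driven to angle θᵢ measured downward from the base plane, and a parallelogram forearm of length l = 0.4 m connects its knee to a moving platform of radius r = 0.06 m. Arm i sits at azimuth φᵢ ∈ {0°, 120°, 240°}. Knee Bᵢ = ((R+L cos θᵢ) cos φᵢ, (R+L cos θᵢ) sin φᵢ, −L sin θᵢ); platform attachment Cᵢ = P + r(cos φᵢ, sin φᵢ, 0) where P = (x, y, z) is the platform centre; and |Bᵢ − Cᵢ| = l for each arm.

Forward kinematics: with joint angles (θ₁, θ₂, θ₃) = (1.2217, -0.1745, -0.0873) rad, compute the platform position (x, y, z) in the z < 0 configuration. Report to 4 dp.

(-0.2406, 0.0110, -0.3205)

φ1=0.0°: virtual centre (0.1010, 0.0000, -0.1128), radius l
O2 = (0.1782·cos120.0°, 0.1782·sin120.0°, 0.0208) = (-0.0891, 0.1543, 0.0208)
arm 3 at φ=240.0°: ρ3 = 0.1795;  O3 = (-0.0898, -0.1555, 0.0105)
eliminate P² terms by subtracting sphere 1 from 2 and 3
[-0.3803 0.3086 0.2672]·P = 0.0093;  [-0.3816 -0.3110 0.2464]·P = 0.0094
Cramer: x(z) = -0.0245+0.6743z;  y(z) = -0.0002-0.0350z
quadratic in z: (1.4559)z²+(0.0562)z+(-0.1315)=0, √Δ=0.8770 → z ∈ {-0.3205, 0.2819}; z = -0.3205 (taking z<0)
x = -0.2406, y = 0.0110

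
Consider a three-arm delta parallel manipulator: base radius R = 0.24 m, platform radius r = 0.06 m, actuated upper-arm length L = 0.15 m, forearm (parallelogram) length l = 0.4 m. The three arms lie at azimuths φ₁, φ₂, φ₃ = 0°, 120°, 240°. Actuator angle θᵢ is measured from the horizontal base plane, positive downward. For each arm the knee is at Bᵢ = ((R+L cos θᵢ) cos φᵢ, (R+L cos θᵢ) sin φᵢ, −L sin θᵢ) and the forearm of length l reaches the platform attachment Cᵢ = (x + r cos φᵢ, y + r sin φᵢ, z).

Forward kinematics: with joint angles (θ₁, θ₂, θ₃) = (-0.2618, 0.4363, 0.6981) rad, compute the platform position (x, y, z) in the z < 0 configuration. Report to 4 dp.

(0.0757, 0.0257, -0.2730)

φ1=0.0°: virtual centre (0.3249, 0.0000, 0.0388), radius l
O2 = (0.3159·cos120.0°, 0.3159·sin120.0°, -0.0634) = (-0.1580, 0.2736, -0.0634)
O3 = (0.2949·cos240.0°, 0.2949·sin240.0°, -0.0964) = (-0.1475, -0.2554, -0.0964)
subtract pairs → two planes through P
plane₁₂: -0.9657x+0.5472y+-0.2044z = -0.0032
Cramer: x(z) = 0.0075-0.2499z;  y(z) = 0.0073-0.0674z
into |P−O₁|² = l²: 1.0670z² + 0.0800z + -0.0577 = 0;  Δ = 0.2526;  z = -0.2730 or 0.1980 → z<0 root = -0.2730
x = 0.0757, y = 0.0257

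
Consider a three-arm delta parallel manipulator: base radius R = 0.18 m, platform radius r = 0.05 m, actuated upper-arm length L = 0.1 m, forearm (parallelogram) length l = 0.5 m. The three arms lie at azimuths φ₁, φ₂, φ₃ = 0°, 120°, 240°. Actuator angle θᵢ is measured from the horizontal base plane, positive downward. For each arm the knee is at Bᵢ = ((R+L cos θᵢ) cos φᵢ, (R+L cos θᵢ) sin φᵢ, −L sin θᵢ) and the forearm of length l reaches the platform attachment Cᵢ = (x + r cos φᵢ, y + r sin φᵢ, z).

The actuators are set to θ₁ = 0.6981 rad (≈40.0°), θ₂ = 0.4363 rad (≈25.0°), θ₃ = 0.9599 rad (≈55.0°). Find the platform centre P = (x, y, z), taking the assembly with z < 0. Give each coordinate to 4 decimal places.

(0.0007, 0.0700, -0.5145)

O1 = (0.2066·cos0.0°, 0.2066·sin0.0°, -0.0643) = (0.2066, 0.0000, -0.0643)
φ2=120.0°: virtual centre (-0.1103, 0.1911, -0.0423), radius l
O3 = (0.1874·cos240.0°, 0.1874·sin240.0°, -0.0819) = (-0.0937, -0.1623, -0.0819)
eliminate P² terms by subtracting sphere 1 from 2 and 3
linear system: -0.6338x+0.3821y = 0.0036−0.0440z; -0.6006x+-0.3245y = -0.0050−-0.0353z
det = 0.4352;  x = 0.0017+0.0019z,  y = 0.0123+-0.1121z
sphere 1 gives Az²+Bz+C=0 with A=1.0126, B=0.1250, C=-0.2037;  B²−4AC=0.8408;  roots -0.5145, 0.3910;  negative root z = -0.5145
x = 0.0007, y = 0.0700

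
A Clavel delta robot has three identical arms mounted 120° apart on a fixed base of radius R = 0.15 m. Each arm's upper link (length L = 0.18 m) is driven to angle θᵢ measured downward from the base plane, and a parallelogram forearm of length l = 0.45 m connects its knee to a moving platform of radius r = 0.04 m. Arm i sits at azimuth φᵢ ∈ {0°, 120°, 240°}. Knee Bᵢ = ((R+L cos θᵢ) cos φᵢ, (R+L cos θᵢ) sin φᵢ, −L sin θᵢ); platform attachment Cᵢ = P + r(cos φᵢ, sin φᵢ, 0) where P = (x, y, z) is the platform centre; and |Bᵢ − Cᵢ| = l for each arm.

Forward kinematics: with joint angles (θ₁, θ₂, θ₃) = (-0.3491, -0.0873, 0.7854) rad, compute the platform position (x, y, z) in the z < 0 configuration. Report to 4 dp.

(0.1068, 0.1238, -0.3353)

arm 1 at φ=0.0°: e+L cos θ1 = 0.2791;  S1 = (0.2791, 0.0000, 0.0616)
φ2=120.0°: virtual centre (-0.1447, 0.2506, 0.0157), radius l
S3 = (0.2373·cos240.0°, 0.2373·sin240.0°, -0.1273) = (-0.1186, -0.2055, -0.1273)
|S₂|²−|S₁|² = 0.0022;  |S₃|²−|S₁|² = -0.0092
linear system: -0.8476x+0.5011y = 0.0022−-0.0918z; -0.7956x+-0.4110y = -0.0092−-0.3777z
det = 0.7470;  x = 0.0049+-0.3038z,  y = 0.0128+-0.3308z
sphere 1 gives Az²+Bz+C=0 with A=1.2018, B=0.0350, C=-0.1234;  B²−4AC=0.5942;  roots -0.3353, 0.3062;  negative root z = -0.3353
x = 0.1068, y = 0.1238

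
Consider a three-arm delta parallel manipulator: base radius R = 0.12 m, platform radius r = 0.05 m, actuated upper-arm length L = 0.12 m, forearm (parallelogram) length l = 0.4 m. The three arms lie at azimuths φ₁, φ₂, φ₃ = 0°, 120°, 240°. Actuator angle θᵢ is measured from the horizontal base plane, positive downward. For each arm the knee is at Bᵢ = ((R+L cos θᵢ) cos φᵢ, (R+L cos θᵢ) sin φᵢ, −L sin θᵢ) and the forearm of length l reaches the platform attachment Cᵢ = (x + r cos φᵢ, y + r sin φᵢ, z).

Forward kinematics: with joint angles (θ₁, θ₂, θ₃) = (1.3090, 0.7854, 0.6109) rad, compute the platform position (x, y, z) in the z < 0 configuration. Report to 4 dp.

S1 = (0.1011·cos0.0°, 0.1011·sin0.0°, -0.1159) = (0.1011, 0.0000, -0.1159)
S2 = (0.1549·cos120.0°, 0.1549·sin120.0°, -0.0849) = (-0.0774, 0.1341, -0.0849)
arm 3 at φ=240.0°: ρ3 = 0.1683;  S3 = (-0.0841, -0.1457, -0.0688)
subtract pairs → two planes through P
linear system: -0.3570x+0.2682y = 0.0075−0.0621z; -0.3704x+-0.2915y = 0.0094−0.0942z
det = 0.2034;  x = -0.0232+0.2132z,  y = -0.0028+0.0521z
sphere 1 gives Az²+Bz+C=0 with A=1.0482, B=0.1785, C=-0.1311;  B²−4AC=0.5816;  roots -0.4490, 0.2786;  negative root z = -0.4490
x = -0.1189, y = -0.0262

(-0.1189, -0.0262, -0.4490)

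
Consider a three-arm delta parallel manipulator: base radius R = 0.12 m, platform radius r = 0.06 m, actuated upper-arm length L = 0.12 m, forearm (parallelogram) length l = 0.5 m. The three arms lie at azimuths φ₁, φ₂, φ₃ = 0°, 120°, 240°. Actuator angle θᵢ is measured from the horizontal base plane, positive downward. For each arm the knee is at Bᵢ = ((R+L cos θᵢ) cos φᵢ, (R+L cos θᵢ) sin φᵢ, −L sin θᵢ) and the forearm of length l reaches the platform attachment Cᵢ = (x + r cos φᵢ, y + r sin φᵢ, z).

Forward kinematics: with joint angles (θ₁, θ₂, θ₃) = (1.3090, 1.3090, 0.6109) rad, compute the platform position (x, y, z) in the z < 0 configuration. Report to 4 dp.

(-0.0756, -0.1309, -0.5688)

arm 1 at φ=0.0°: e+L cos θ1 = 0.0911;  O1 = (0.0911, 0.0000, -0.1159)
arm 2 at φ=120.0°: e+L cos θ2 = 0.0911;  O2 = (-0.0455, 0.0789, -0.1159)
O3 = (0.1583·cos240.0°, 0.1583·sin240.0°, -0.0688) = (-0.0791, -0.1371, -0.0688)
subtract pairs → two planes through P
plane₁₂: -0.2732x+0.1577y+0.0000z = 0.0000
det = 0.1286;  x = -0.0099+0.1155z,  y = -0.0171+0.2000z
quadratic in z: (1.0533)z²+(0.2016)z+(-0.2261)=0, √Δ=0.9966 → z ∈ {-0.5688, 0.3773}; z = -0.5688 (taking z<0)
x = -0.0756, y = -0.1309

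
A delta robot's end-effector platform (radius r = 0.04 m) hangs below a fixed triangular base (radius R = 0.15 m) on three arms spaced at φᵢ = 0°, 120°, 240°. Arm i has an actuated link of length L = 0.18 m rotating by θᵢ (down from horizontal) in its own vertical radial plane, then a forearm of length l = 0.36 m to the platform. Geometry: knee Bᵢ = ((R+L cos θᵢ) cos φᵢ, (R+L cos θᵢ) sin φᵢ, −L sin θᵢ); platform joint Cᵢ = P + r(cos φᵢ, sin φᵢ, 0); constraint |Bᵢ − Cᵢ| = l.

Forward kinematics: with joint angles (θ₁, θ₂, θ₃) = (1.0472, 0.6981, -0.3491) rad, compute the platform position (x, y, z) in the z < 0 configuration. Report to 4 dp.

(-0.1225, -0.1093, -0.2727)

arm 1 at φ=0.0°: ρ1 = 0.2000;  S1 = (0.2000, 0.0000, -0.1559)
arm 2 at φ=120.0°: ρ2 = 0.2479;  S2 = (-0.1239, 0.2147, -0.1157)
S3 = (0.2791·cos240.0°, 0.2791·sin240.0°, 0.0616) = (-0.1396, -0.2417, 0.0616)
|S₂|²−|S₁|² = 0.0105;  |S₃|²−|S₁|² = 0.0174
plane₁₂: -0.6479x+0.4294y+0.0804z = 0.0105
Cramer: x(z) = -0.0208+0.3730z;  y(z) = -0.0068+0.3756z
into |P−S₁|² = l²: 1.2802z² + 0.1420z + -0.0565 = 0;  Δ = 0.3095;  z = -0.2727 or 0.1618 → z<0 root = -0.2727
x = -0.1225, y = -0.1093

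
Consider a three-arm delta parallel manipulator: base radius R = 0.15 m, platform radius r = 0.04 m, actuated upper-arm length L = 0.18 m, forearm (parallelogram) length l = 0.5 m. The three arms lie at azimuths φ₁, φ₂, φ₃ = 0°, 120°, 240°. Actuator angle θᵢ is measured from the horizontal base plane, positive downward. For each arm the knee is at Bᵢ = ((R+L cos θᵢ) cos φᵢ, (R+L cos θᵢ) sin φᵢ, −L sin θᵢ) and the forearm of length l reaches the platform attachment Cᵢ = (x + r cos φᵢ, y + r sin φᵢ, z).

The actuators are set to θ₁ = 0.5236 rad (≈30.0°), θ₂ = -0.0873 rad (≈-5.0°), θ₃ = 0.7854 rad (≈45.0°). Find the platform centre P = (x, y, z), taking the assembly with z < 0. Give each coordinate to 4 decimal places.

(-0.0302, 0.1556, -0.4617)

O1 = (0.2659·cos0.0°, 0.2659·sin0.0°, -0.0900) = (0.2659, 0.0000, -0.0900)
arm 2 at φ=120.0°: (R−r)+L cos θ2 = 0.2893;  O2 = (-0.1447, 0.2506, 0.0157)
arm 3 at φ=240.0°: (R−r)+L cos θ3 = 0.2373;  O3 = (-0.1186, -0.2055, -0.1273)
subtract pairs → two planes through P
linear system: -0.8211x+0.5011y = 0.0052−0.2114z; -0.7690x+-0.4110y = -0.0063−-0.0746z
det = 0.7228;  x = 0.0014+0.0685z,  y = 0.0126+-0.3096z
into |P−O₁|² = l²: 1.1005z² + 0.1359z + -0.1718 = 0;  Δ = 0.7748;  z = -0.4617 or 0.3381 → z<0 root = -0.4617
x = -0.0302, y = 0.1556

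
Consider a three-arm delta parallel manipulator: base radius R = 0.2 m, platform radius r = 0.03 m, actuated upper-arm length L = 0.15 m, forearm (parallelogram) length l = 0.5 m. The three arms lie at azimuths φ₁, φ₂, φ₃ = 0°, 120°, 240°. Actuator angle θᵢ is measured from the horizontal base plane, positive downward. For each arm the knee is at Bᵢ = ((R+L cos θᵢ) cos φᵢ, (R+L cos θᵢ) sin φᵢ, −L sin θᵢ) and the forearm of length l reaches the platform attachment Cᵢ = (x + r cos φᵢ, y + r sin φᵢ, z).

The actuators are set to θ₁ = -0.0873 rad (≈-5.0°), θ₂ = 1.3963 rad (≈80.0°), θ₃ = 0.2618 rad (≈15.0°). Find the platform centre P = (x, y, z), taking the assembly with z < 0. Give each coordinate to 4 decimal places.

O1 = (0.3194·cos0.0°, 0.3194·sin0.0°, 0.0131) = (0.3194, 0.0000, 0.0131)
arm 2 at φ=120.0°: ρ2 = 0.1960;  O2 = (-0.0980, 0.1698, -0.1477)
arm 3 at φ=240.0°: ρ3 = 0.3149;  O3 = (-0.1574, -0.2727, -0.0388)
|O₂|²−|O₁|² = -0.0420;  |O₃|²−|O₁|² = -0.0015
plane₁₂: -0.8349x+0.3396y+-0.3216z = -0.0420
Cramer: x(z) = 0.0300-0.2703z;  y(z) = -0.0497+0.2824z
sphere 1 gives Az²+Bz+C=0 with A=1.1528, B=0.1022, C=-0.1636;  B²−4AC=0.7649;  roots -0.4237, 0.3350;  negative root z = -0.4237
x = 0.1446, y = -0.1693

(0.1446, -0.1693, -0.4237)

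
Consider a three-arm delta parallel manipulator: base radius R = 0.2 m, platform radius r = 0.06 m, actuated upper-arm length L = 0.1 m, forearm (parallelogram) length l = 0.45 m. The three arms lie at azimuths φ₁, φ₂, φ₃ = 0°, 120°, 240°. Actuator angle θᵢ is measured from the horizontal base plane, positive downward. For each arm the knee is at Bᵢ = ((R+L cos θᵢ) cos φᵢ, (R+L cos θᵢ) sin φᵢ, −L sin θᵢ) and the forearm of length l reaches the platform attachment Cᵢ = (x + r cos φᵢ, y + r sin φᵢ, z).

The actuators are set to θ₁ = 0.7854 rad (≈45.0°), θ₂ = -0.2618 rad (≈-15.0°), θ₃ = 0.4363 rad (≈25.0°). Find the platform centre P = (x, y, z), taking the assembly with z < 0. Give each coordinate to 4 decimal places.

(-0.0860, 0.0691, -0.4019)

O1 = (0.2107·cos0.0°, 0.2107·sin0.0°, -0.0707) = (0.2107, 0.0000, -0.0707)
O2 = (0.2366·cos120.0°, 0.2366·sin120.0°, 0.0259) = (-0.1183, 0.2049, 0.0259)
φ3=240.0°: virtual centre (-0.1153, -0.1997, -0.0423), radius l
eliminate P² terms by subtracting sphere 1 from 2 and 3
linear system: -0.6580x+0.4098y = 0.0072−0.1932z; -0.6521x+-0.3995y = 0.0056−0.0569z
det = 0.5301;  x = -0.0098+0.1896z,  y = 0.0020+-0.1670z
quadratic in z: (1.0638)z²+(0.0572)z+(-0.1489)=0, √Δ=0.7980 → z ∈ {-0.4019, 0.3482}; z = -0.4019 (taking z<0)
x = -0.0860, y = 0.0691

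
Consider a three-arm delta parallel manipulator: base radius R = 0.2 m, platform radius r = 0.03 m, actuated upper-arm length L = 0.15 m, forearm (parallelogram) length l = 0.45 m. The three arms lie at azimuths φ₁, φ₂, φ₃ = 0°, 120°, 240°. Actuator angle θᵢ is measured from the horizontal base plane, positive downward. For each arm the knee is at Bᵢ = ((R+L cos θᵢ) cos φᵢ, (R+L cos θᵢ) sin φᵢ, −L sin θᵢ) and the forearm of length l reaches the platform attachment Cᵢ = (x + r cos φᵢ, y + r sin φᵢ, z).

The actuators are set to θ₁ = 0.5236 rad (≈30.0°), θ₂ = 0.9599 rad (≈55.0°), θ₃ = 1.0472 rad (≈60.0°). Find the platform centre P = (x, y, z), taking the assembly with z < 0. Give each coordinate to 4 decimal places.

(0.0761, 0.0128, -0.4652)

arm 1 at φ=0.0°: e+L cos θ1 = 0.2999;  centre 1 = (0.2999, 0.0000, -0.0750)
arm 2 at φ=120.0°: e+L cos θ2 = 0.2560;  centre 2 = (-0.1280, 0.2217, -0.1229)
arm 3 at φ=240.0°: e+L cos θ3 = 0.2450;  centre 3 = (-0.1225, -0.2122, -0.1299)
subtract pairs → two planes through P
linear system: -0.8558x+0.4435y = -0.0149−-0.0957z; -0.8448x+-0.4244y = -0.0187−-0.1098z
Cramer: x(z) = 0.0198-0.1211z;  y(z) = 0.0046-0.0178z
quadratic in z: (1.0150)z²+(0.2177)z+(-0.1184)=0, √Δ=0.7267 → z ∈ {-0.4652, 0.2507}; z = -0.4652 (taking z<0)
x = 0.0761, y = 0.0128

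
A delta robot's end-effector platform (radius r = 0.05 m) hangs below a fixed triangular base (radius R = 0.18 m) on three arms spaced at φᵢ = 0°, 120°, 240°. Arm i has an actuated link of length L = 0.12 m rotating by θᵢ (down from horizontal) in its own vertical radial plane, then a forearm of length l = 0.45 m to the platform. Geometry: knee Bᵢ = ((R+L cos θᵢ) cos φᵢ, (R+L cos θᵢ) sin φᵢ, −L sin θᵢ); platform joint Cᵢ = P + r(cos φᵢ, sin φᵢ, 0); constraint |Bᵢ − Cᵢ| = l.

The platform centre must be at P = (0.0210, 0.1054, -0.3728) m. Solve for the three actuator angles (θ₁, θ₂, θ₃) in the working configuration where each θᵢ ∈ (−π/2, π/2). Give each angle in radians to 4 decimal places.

rotate P by −φ1: (0.0210, 0.1054, -0.3728)
  A=0.1090, B=-0.3728, C=(l²−L²−A²−y'²−z²)/(2L)=0.1089
  θ1 = atan2(B,A) + arccos(C/0.3884) = 0.0003
rotate P by −φ2: (0.0808, -0.0709, -0.3728)
  e−x'=0.0492;  (l²−L²−(e−x')²−y'²−z²)/2L = 0.1736
  θ2 = atan2(B,A) + arccos(C/0.3760) = -0.3487
arm 3 (φ=240.0°): x'=-0.1018, y'=-0.0345
  A=0.2318, B=-0.3728, C=(l²−L²−A²−y'²−z²)/(2L)=-0.0241
  γ=atan2(-0.3728,0.2318)=-1.0146;  ψ=arccos(-0.0550)=1.6258;  θ3=γ+ψ≈0.6113

θ₁ = 0.0003, θ₂ = -0.3487, θ₃ = 0.6113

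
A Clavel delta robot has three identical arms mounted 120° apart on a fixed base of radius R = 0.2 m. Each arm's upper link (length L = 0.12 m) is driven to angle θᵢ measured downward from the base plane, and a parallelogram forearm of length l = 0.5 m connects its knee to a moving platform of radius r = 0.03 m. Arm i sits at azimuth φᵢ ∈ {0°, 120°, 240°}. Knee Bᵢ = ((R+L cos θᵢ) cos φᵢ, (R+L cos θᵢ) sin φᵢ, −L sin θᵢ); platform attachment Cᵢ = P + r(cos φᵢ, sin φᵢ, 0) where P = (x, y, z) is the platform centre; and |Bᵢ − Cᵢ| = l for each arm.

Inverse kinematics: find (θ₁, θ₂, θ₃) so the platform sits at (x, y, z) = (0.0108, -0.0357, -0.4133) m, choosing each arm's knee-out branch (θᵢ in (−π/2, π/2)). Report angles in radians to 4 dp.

rotate P by −φ1: (0.0108, -0.0357, -0.4133)
  A cos θ + B sin θ = C:  0.1592·cos θ + -0.4133·sin θ = 0.1590
  γ=atan2(-0.4133,0.1592)=-1.2031;  ψ=arccos(0.3590)=1.2036;  θ1=γ+ψ≈0.0004
arm 2 (φ=120.0°): x'=-0.0363, y'=0.0085
  e−x'=0.2063;  (l²−L²−(e−x')²−y'²−z²)/2L = 0.0923
  √(A²+B²)=0.4619;  θ2 = -1.1078+1.3697 ≈ 0.2619
φ3=240.0° → target in arm frame (0.0255, 0.0272)
  A=0.1445, B=-0.4133, C=(l²−L²−A²−y'²−z²)/(2L)=0.1799
  θ3 = atan2(B,A) + arccos(C/0.4378) = -0.0870

θ₁ = 0.0004, θ₂ = 0.2619, θ₃ = -0.0870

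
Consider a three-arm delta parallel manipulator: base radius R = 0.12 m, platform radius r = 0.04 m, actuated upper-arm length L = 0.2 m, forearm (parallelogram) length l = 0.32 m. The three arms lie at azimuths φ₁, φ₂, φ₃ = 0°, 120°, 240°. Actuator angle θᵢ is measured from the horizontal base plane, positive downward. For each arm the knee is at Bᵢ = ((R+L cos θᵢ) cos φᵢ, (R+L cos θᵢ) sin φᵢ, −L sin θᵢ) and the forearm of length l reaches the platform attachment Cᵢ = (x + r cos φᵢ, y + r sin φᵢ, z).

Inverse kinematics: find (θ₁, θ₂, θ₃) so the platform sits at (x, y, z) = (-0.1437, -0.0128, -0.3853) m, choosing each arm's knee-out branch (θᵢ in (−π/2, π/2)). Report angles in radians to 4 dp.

arm 1 (φ=0.0°): x'=-0.1437, y'=-0.0128
  A=0.2237, B=-0.3853, C=(l²−L²−A²−y'²−z²)/(2L)=-0.3407
  θ1 = atan2(B,A) + arccos(C/0.4455) = 1.3964
φ2=120.0° → target in arm frame (0.0608, 0.1308)
  A=0.0192, B=-0.3853, C=(l²−L²−A²−y'²−z²)/(2L)=-0.2589
  √(A²+B²)=0.3858;  θ2 = -1.5209+2.3064 ≈ 0.7855
φ3=240.0° → target in arm frame (0.0829, -0.1180)
  e−x'=-0.0029;  (l²−L²−(e−x')²−y'²−z²)/2L = -0.2500
  √(A²+B²)=0.3853;  θ3 = -1.5784+2.2768 ≈ 0.6984

θ₁ = 1.3964, θ₂ = 0.7855, θ₃ = 0.6984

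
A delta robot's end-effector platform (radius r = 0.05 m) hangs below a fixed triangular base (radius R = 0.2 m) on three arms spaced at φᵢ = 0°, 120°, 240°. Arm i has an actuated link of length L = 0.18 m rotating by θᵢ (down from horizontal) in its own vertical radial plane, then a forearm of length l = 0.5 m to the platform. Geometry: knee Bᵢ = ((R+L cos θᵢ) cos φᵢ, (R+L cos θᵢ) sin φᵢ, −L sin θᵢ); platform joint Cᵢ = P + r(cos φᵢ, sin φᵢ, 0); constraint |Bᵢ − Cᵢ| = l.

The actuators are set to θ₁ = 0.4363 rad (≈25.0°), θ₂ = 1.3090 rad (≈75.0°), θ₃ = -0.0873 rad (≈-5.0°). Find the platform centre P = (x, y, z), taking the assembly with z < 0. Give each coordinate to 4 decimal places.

φ1=0.0°: virtual centre (0.3131, 0.0000, -0.0761), radius l
O2 = (0.1966·cos120.0°, 0.1966·sin120.0°, -0.1739) = (-0.0983, 0.1702, -0.1739)
arm 3 at φ=240.0°: e+L cos θ3 = 0.3293;  O3 = (-0.1647, -0.2852, 0.0157)
|O₂|²−|O₁|² = -0.0350;  |O₃|²−|O₁|² = 0.0049
[-0.8229 0.3405 -0.1956]·P = -0.0350;  [-0.9556 -0.5704 0.1835]·P = 0.0049
det = 0.7947;  x = 0.0230+-0.0618z,  y = -0.0471+0.4252z
into |P−O₁|² = l²: 1.1846z² + 0.1479z + -0.1578 = 0;  Δ = 0.7697;  z = -0.4328 or 0.3079 → z<0 root = -0.4328
x = 0.0497, y = -0.2311

(0.0497, -0.2311, -0.4328)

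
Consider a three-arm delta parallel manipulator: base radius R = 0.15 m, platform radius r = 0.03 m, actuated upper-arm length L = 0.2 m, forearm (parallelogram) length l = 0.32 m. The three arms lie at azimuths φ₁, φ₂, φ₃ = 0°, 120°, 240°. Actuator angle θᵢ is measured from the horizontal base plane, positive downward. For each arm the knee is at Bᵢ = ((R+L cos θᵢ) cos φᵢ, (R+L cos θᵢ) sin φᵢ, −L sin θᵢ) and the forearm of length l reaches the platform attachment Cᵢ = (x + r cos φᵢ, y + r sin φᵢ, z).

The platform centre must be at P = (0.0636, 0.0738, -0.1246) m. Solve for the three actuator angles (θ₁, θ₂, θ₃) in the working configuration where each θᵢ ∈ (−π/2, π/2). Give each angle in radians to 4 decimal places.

θ₁ = -0.3491, θ₂ = 0.0870, θ₃ = 1.0469

φ1=0.0° → target in arm frame (0.0636, 0.0738)
  A cos θ + B sin θ = C:  0.0564·cos θ + -0.1246·sin θ = 0.0956
  √(A²+B²)=0.1368;  θ1 = -1.1457+0.7966 ≈ -0.3491
arm 2 (φ=120.0°): x'=0.0321, y'=-0.0920
  A=0.0879, B=-0.1246, C=(l²−L²−A²−y'²−z²)/(2L)=0.0767
  θ2 = atan2(B,A) + arccos(C/0.1525) = 0.0870
rotate P by −φ3: (-0.0957, 0.0182, -0.1246)
  A cos θ + B sin θ = C:  0.2157·cos θ + -0.1246·sin θ = 0.0000
  γ=atan2(-0.1246,0.2157)=-0.5238;  ψ=arccos(0.0001)=1.5707;  θ3=γ+ψ≈1.0469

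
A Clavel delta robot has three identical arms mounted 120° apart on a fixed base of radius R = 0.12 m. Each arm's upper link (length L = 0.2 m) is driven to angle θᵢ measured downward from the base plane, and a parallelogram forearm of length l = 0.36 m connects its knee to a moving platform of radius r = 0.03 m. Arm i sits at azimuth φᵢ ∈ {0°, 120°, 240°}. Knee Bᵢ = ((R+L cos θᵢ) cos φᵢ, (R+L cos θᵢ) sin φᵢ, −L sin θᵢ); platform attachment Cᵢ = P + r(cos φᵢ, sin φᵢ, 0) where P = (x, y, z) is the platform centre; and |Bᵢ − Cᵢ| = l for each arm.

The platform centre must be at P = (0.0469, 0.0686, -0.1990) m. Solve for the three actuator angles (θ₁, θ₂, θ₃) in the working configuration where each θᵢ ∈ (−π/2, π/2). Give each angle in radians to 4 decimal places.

θ₁ = -0.3492, θ₂ = -0.2616, θ₃ = 0.5236

arm 1 (φ=0.0°): x'=0.0469, y'=0.0686
  A=0.0431, B=-0.1990, C=(l²−L²−A²−y'²−z²)/(2L)=0.1086
  θ1 = atan2(B,A) + arccos(C/0.2036) = -0.3492
φ2=120.0° → target in arm frame (0.0360, -0.0749)
  A cos θ + B sin θ = C:  0.0540·cos θ + -0.1990·sin θ = 0.1037
  θ2 = atan2(B,A) + arccos(C/0.2062) = -0.2616
φ3=240.0° → target in arm frame (-0.0829, 0.0063)
  A=0.1729, B=-0.1990, C=(l²−L²−A²−y'²−z²)/(2L)=0.0502
  √(A²+B²)=0.2636;  θ3 = -0.8556+1.3792 ≈ 0.5236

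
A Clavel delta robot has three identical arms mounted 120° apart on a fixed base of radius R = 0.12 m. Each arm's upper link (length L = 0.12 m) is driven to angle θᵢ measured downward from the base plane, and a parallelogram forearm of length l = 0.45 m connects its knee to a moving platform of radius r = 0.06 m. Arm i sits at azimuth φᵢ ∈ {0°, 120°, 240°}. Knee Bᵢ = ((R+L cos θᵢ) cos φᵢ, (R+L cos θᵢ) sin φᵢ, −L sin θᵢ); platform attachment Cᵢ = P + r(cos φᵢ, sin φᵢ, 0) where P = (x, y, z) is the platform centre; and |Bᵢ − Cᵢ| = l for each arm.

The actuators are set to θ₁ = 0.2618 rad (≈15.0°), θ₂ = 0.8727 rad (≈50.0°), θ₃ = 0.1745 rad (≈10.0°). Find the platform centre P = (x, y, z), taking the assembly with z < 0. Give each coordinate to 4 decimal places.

(0.0576, -0.1293, -0.4455)

O1 = (0.1759·cos0.0°, 0.1759·sin0.0°, -0.0311) = (0.1759, 0.0000, -0.0311)
O2 = (0.1371·cos120.0°, 0.1371·sin120.0°, -0.0919) = (-0.0686, 0.1188, -0.0919)
φ3=240.0°: virtual centre (-0.0891, -0.1543, -0.0208), radius l
eliminate P² terms by subtracting sphere 1 from 2 and 3
plane₁₂: -0.4890x+0.2375y+-0.1217z = -0.0047
Cramer: x(z) = 0.0050-0.1182z;  y(z) = -0.0094+0.2692z
sphere 1 gives Az²+Bz+C=0 with A=1.0865, B=0.0975, C=-0.1722;  B²−4AC=0.7579;  roots -0.4455, 0.3558;  negative root z = -0.4455
x = 0.0576, y = -0.1293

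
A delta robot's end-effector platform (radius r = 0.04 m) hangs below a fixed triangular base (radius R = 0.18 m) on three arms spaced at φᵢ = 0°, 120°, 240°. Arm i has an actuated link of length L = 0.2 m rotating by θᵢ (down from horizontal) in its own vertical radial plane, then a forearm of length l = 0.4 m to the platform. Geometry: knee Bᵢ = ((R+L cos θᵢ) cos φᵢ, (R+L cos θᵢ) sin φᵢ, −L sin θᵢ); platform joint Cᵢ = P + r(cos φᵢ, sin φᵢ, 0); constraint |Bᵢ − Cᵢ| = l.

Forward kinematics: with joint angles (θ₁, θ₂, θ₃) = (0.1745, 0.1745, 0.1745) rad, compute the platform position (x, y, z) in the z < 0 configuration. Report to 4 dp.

centre 1 = (0.3370·cos0.0°, 0.3370·sin0.0°, -0.0347) = (0.3370, 0.0000, -0.0347)
φ2=120.0°: virtual centre (-0.1685, 0.2918, -0.0347), radius l
arm 3 at φ=240.0°: ρ3 = 0.3370;  centre 3 = (-0.1685, -0.2918, -0.0347)
|centre ₂|²−|centre ₁|² = 0.0000;  |centre ₃|²−|centre ₁|² = 0.0000
plane₁₂: -1.0109x+0.5836y+0.0000z = 0.0000
Cramer: x(z) = 0.0000+0.0000z;  y(z) = 0.0000+0.0000z
into |P−centre ₁|² = l²: 1.0000z² + 0.0694z + -0.0453 = 0;  Δ = 0.1858;  z = -0.2503 or 0.1808 → z<0 root = -0.2503
x = 0.0000, y = 0.0000

(0.0000, 0.0000, -0.2503)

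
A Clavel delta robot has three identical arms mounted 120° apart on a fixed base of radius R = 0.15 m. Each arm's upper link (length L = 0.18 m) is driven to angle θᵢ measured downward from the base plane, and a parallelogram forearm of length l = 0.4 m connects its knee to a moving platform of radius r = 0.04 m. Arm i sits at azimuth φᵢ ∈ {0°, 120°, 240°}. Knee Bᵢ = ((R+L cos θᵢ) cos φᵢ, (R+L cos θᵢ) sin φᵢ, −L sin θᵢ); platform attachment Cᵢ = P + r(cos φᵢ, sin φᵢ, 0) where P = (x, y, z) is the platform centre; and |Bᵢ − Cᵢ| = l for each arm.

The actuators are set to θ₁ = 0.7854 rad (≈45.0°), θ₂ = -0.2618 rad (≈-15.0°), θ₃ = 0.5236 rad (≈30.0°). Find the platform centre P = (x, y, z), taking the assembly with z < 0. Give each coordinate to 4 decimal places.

O1 = (0.2373·cos0.0°, 0.2373·sin0.0°, -0.1273) = (0.2373, 0.0000, -0.1273)
arm 2 at φ=120.0°: e+L cos θ2 = 0.2839;  O2 = (-0.1419, 0.2458, 0.0466)
φ3=240.0°: virtual centre (-0.1329, -0.2303, -0.0900), radius l
subtract pairs → two planes through P
linear system: -0.7584x+0.4917y = 0.0102−0.3477z; -0.7404x+-0.4605y = 0.0063−0.0746z
Cramer: x(z) = -0.0110+0.2759z;  y(z) = 0.0039-0.2817z
quadratic in z: (1.1555)z²+(0.1154)z+(-0.0822)=0, √Δ=0.6269 → z ∈ {-0.3212, 0.2214}; z = -0.3212 (taking z<0)
x = -0.0996, y = 0.0944

(-0.0996, 0.0944, -0.3212)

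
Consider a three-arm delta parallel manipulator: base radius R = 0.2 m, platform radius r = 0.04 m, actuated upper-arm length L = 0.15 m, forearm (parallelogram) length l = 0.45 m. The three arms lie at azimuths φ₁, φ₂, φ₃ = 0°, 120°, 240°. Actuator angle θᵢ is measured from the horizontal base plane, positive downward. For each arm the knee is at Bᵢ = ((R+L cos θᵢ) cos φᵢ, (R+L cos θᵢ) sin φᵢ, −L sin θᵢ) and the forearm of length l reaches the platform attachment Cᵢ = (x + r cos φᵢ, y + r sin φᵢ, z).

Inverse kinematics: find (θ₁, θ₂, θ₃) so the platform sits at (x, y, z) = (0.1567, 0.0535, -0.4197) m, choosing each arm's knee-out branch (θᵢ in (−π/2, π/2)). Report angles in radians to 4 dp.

rotate P by −φ1: (0.1567, 0.0535, -0.4197)
  A cos θ + B sin θ = C:  0.0033·cos θ + -0.4197·sin θ = 0.0033
  γ=atan2(-0.4197,0.0033)=-1.5629;  ψ=arccos(0.0078)=1.5630;  θ1=γ+ψ≈0.0001
φ2=120.0° → target in arm frame (-0.0320, -0.1625)
  A=0.1920, B=-0.4197, C=(l²−L²−A²−y'²−z²)/(2L)=-0.1980
  γ=atan2(-0.4197,0.1920)=-1.1417;  ψ=arccos(-0.4291)=2.0143;  θ2=γ+ψ≈0.8726
rotate P by −φ3: (-0.1247, 0.1090, -0.4197)
  A=0.2847, B=-0.4197, C=(l²−L²−A²−y'²−z²)/(2L)=-0.2969
  γ=atan2(-0.4197,0.2847)=-0.9748;  ψ=arccos(-0.5854)=2.1962;  θ3=γ+ψ≈1.2214

θ₁ = 0.0001, θ₂ = 0.8726, θ₃ = 1.2214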